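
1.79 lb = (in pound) 1.79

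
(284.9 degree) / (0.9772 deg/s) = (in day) 0.003374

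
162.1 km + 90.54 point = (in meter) 1.621e+05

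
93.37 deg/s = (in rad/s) 1.63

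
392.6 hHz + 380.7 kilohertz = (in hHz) 4200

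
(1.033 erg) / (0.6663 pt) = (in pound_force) 9.88e-05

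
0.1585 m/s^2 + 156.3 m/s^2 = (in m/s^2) 156.5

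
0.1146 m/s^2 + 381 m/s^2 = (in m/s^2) 381.1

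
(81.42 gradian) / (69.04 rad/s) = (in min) 0.0003087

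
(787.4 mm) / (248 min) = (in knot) 0.0001029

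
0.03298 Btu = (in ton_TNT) 8.316e-09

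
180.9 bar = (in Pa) 1.809e+07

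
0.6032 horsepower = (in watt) 449.8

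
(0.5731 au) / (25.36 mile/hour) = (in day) 8.753e+04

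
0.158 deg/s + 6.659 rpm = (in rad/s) 0.7001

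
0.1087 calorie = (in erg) 4.548e+06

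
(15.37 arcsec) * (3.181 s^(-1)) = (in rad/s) 0.000237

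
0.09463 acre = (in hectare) 0.0383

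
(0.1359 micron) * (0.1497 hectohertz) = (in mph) 4.551e-06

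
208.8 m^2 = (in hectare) 0.02088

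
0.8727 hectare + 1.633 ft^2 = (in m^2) 8727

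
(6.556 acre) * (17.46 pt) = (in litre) 1.634e+05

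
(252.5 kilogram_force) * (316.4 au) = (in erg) 1.172e+24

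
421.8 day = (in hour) 1.012e+04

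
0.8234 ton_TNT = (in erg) 3.445e+16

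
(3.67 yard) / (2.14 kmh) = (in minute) 0.09409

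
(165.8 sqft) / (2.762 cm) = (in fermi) 5.577e+17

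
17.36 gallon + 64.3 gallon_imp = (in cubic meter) 0.358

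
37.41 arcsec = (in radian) 0.0001814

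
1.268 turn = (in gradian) 507.2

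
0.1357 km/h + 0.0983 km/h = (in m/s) 0.065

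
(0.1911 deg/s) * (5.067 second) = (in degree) 0.9683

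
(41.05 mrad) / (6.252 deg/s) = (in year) 1.193e-08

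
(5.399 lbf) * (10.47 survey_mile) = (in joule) 4.047e+05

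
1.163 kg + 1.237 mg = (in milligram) 1.163e+06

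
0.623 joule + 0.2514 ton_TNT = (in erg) 1.052e+16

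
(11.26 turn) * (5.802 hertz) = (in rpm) 3920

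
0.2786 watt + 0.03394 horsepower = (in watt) 25.59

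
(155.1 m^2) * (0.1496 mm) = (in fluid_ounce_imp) 816.6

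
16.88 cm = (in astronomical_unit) 1.128e-12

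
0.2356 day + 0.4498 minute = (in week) 0.0337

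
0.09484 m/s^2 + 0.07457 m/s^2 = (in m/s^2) 0.1694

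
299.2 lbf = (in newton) 1331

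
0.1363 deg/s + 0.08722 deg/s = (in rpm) 0.03725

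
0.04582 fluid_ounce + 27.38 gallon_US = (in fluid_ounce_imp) 3648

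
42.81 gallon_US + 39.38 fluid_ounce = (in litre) 163.2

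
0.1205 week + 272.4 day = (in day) 273.2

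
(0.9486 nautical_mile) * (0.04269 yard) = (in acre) 0.01695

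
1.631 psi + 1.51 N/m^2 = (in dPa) 1.125e+05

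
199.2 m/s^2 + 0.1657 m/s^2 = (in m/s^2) 199.4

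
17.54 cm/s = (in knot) 0.341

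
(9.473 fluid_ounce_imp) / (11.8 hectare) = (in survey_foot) 7.484e-09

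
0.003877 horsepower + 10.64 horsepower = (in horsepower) 10.64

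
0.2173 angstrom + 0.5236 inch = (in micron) 1.33e+04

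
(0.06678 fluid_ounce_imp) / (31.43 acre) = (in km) 1.492e-14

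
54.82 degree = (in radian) 0.9568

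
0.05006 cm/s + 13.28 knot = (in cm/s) 683.2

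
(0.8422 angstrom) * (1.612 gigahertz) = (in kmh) 0.4887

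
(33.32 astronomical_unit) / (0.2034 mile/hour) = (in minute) 9.137e+11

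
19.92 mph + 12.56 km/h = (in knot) 24.09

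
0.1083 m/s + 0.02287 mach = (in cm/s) 789.6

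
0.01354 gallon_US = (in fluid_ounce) 1.733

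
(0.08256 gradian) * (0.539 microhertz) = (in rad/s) 6.99e-10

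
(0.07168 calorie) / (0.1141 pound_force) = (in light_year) 6.246e-17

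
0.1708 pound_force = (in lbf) 0.1708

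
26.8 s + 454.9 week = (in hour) 7.642e+04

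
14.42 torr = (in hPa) 19.23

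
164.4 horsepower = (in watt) 1.226e+05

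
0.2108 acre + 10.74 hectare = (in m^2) 1.083e+05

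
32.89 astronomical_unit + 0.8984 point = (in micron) 4.92e+18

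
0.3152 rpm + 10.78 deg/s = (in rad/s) 0.2212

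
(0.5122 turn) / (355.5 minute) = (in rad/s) 0.0001509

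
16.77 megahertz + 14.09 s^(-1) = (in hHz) 1.677e+05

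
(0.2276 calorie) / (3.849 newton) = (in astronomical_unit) 1.654e-12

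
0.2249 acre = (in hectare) 0.09101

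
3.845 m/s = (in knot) 7.474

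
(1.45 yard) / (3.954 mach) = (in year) 3.123e-11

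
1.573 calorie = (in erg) 6.581e+07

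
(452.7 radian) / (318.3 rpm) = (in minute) 0.2264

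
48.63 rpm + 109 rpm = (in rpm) 157.6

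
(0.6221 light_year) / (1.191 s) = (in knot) 9.606e+15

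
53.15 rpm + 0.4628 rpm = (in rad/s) 5.614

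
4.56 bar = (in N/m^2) 4.56e+05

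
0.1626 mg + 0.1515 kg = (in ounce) 5.344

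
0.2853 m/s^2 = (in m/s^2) 0.2853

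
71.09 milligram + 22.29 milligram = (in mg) 93.38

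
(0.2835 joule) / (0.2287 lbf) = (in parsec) 9.031e-18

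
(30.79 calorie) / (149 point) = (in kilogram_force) 249.9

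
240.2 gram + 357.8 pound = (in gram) 1.625e+05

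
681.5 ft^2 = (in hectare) 0.006331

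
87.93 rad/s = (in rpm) 839.7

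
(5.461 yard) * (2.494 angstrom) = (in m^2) 1.245e-09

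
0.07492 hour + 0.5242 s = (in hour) 0.07507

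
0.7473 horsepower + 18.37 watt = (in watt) 575.6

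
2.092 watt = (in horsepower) 0.002805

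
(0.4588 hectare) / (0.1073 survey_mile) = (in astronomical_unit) 1.776e-10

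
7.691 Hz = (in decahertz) 0.7691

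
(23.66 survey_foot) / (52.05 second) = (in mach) 0.0004069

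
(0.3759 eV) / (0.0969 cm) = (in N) 6.215e-17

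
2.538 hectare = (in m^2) 2.538e+04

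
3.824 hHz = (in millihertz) 3.824e+05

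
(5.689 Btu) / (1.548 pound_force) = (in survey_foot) 2860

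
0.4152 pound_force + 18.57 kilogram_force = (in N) 184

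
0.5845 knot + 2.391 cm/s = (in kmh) 1.169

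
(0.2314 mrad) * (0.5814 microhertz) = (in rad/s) 1.345e-10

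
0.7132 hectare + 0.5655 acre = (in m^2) 9420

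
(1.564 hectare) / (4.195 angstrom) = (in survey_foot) 1.223e+14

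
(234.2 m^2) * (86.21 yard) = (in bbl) 1.161e+05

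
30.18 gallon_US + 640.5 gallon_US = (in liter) 2539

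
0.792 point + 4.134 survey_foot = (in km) 0.00126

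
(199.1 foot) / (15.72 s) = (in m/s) 3.86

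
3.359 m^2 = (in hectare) 0.0003359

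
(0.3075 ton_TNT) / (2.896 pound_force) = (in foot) 3.277e+08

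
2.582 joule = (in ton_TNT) 6.171e-10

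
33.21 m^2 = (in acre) 0.008206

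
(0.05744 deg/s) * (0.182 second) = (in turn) 2.904e-05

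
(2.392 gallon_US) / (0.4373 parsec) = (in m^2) 6.71e-19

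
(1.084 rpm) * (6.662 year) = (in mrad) 2.385e+10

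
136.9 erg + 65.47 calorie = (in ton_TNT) 6.547e-08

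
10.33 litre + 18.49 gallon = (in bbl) 0.5052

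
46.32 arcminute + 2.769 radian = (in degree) 159.4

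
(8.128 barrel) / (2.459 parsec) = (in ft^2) 1.833e-16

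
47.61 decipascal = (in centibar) 0.004761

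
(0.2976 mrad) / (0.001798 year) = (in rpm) 5.012e-08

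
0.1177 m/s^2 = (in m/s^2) 0.1177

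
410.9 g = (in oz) 14.49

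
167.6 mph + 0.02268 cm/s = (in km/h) 269.7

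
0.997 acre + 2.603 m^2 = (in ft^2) 4.346e+04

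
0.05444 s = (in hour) 1.512e-05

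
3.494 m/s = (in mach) 0.01026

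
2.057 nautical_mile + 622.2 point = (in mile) 2.367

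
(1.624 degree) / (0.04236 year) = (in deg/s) 1.216e-06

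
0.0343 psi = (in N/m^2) 236.5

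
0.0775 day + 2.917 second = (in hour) 1.861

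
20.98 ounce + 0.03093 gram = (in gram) 594.8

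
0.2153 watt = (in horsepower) 0.0002887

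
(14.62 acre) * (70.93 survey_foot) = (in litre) 1.279e+09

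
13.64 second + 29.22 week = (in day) 204.5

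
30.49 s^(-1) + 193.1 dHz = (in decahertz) 4.98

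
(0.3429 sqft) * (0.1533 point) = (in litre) 0.001723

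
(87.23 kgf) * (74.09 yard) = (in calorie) 1.385e+04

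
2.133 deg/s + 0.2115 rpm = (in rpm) 0.567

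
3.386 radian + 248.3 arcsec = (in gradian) 215.6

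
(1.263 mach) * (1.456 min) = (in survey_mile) 23.34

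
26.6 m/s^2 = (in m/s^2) 26.6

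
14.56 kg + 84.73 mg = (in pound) 32.1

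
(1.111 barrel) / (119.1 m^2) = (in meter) 0.001483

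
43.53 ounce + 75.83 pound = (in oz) 1257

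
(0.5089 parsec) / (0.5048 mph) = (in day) 8.054e+11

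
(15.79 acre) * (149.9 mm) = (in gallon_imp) 2.107e+06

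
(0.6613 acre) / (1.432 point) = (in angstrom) 5.298e+16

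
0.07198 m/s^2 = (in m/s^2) 0.07198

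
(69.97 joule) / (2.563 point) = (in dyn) 7.739e+09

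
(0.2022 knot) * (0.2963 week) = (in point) 5.284e+07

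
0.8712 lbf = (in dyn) 3.875e+05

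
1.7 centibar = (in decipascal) 1.7e+04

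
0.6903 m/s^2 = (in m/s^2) 0.6903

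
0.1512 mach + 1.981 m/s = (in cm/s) 5346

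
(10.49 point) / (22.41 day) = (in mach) 5.613e-12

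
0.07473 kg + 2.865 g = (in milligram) 7.76e+04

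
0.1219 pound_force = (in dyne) 5.422e+04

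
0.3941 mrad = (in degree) 0.02258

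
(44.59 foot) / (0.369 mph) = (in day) 0.0009536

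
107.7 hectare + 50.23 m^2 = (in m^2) 1.077e+06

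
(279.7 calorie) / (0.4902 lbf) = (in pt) 1.521e+06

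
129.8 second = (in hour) 0.03606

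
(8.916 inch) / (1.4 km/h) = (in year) 1.847e-08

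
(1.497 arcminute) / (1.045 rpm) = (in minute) 6.632e-05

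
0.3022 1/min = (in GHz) 5.037e-12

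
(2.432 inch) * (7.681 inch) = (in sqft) 0.1297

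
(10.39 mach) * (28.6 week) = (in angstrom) 6.119e+20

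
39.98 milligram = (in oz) 0.00141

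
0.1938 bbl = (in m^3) 0.03081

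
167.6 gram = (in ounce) 5.912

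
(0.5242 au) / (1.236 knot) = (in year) 3911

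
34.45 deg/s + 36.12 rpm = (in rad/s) 4.384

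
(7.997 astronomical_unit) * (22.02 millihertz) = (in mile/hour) 5.893e+10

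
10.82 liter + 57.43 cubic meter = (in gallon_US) 1.517e+04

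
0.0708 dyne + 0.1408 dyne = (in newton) 2.116e-06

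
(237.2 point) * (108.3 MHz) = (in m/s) 9.062e+06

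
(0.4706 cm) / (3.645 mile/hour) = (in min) 4.813e-05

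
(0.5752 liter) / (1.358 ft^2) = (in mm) 4.559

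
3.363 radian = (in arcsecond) 6.937e+05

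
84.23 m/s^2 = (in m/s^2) 84.23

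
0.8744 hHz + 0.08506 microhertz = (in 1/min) 5246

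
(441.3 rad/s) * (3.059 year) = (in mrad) 4.257e+13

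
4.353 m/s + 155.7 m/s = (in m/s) 160.1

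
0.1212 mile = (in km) 0.1951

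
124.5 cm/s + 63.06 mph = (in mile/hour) 65.84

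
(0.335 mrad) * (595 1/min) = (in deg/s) 0.1903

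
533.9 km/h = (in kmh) 533.9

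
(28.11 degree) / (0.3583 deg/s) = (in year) 2.488e-06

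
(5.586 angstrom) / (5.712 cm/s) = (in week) 1.617e-14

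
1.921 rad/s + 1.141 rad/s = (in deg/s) 175.4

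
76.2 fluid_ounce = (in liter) 2.254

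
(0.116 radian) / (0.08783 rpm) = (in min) 0.2102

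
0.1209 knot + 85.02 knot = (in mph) 97.98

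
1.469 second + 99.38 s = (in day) 0.001167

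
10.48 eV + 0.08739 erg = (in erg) 0.08739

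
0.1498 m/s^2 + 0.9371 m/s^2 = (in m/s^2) 1.087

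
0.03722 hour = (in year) 4.249e-06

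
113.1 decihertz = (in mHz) 1.131e+04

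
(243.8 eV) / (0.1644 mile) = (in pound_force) 3.319e-20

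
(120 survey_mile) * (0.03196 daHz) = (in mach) 181.3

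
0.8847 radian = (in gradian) 56.32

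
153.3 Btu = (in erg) 1.617e+12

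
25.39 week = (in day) 177.7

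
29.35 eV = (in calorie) 1.124e-18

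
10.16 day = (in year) 0.02784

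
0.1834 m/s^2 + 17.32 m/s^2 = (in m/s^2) 17.5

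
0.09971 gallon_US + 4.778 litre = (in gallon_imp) 1.134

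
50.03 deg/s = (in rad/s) 0.8732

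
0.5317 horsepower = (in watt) 396.5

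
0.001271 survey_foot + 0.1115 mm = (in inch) 0.01964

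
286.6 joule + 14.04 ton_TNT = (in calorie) 1.404e+10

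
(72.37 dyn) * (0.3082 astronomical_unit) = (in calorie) 7.975e+06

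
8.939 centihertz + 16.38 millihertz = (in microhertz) 1.058e+05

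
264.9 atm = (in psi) 3893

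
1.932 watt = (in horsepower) 0.002591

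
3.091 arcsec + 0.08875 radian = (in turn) 0.01413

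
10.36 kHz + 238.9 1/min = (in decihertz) 1.036e+05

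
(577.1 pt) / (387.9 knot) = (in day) 1.181e-08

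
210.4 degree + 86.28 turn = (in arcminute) 1.876e+06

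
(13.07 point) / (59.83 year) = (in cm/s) 2.444e-10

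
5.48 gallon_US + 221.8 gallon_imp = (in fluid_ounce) 3.48e+04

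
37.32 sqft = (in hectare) 0.0003467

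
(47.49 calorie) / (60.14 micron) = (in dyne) 3.304e+11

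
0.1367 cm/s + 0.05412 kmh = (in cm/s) 1.64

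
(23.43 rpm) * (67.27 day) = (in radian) 1.426e+07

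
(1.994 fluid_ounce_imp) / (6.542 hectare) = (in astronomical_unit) 5.789e-21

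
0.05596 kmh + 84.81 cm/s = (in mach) 0.002536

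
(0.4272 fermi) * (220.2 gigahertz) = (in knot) 0.0001829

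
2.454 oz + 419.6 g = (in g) 489.2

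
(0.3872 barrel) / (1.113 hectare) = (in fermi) 5.531e+09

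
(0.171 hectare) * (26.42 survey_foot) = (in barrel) 8.661e+04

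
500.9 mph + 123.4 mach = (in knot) 8.211e+04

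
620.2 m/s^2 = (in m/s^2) 620.2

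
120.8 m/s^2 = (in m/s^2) 120.8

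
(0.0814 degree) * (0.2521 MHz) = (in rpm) 3420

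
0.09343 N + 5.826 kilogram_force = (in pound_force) 12.87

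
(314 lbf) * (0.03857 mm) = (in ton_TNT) 1.288e-11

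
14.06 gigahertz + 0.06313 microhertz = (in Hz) 1.406e+10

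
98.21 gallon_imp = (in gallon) 117.9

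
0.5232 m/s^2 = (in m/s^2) 0.5232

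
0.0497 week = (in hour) 8.35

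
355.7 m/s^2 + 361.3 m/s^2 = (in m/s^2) 717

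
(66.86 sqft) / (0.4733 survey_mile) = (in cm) 0.8155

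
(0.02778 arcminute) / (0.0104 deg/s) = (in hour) 1.237e-05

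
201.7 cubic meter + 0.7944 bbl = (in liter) 2.018e+05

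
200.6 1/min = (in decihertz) 33.43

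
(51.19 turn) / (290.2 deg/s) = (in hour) 0.01764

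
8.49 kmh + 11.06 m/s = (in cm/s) 1342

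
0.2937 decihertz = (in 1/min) 1.762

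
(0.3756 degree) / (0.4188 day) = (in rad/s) 1.812e-07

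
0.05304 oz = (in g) 1.504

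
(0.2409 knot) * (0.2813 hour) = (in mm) 1.255e+05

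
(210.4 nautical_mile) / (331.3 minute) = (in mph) 43.85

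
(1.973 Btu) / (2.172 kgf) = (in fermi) 9.773e+16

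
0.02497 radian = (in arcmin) 85.84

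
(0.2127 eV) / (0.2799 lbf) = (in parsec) 8.87e-37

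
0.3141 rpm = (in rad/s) 0.03289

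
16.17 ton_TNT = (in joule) 6.766e+10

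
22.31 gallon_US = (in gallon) 22.31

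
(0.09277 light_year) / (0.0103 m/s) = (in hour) 2.367e+13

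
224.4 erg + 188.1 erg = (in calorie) 9.859e-06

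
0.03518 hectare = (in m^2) 351.8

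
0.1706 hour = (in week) 0.001015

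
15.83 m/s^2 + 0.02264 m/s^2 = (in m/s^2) 15.85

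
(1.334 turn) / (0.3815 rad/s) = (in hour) 0.006103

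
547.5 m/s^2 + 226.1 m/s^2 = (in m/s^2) 773.6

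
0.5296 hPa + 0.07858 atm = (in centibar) 8.015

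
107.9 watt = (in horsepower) 0.1447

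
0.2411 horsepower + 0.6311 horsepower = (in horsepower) 0.8722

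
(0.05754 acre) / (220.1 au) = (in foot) 2.32e-11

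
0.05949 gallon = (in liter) 0.2252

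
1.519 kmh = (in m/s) 0.4219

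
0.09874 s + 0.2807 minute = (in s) 16.94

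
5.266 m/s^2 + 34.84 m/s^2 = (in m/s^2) 40.11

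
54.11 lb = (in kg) 24.54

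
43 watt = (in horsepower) 0.05766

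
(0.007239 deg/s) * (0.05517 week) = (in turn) 0.671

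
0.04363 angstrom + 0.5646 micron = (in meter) 5.646e-07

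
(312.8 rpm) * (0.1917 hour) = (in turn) 3598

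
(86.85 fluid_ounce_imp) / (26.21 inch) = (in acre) 9.159e-07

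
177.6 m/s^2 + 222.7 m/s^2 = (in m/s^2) 400.3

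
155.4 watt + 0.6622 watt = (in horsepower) 0.2093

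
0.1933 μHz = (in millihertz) 0.0001933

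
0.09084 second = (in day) 1.051e-06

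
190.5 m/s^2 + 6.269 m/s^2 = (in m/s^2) 196.8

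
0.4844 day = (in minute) 697.5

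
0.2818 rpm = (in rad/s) 0.02951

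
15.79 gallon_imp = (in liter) 71.78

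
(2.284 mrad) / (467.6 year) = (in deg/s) 8.874e-12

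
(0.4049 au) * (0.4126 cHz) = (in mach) 7.34e+05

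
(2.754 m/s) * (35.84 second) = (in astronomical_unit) 6.598e-10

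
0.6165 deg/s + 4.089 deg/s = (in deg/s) 4.705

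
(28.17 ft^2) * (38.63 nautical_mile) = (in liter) 1.872e+08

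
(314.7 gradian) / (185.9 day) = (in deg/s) 1.763e-05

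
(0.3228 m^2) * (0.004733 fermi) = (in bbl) 9.61e-18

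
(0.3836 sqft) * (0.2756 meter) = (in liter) 9.822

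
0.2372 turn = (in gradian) 94.88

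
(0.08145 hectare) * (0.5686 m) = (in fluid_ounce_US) 1.566e+07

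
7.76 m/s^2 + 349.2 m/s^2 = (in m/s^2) 357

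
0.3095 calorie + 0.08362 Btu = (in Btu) 0.08485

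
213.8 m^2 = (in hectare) 0.02138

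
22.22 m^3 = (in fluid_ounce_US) 7.513e+05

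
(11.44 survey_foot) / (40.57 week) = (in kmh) 5.116e-07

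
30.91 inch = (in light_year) 8.299e-17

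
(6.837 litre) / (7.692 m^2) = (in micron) 888.8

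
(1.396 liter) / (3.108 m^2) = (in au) 3.002e-15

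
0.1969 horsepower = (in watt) 146.8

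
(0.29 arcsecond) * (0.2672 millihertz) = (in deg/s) 2.152e-08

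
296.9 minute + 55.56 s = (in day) 0.2068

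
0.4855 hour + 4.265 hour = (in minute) 285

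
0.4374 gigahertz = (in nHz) 4.374e+17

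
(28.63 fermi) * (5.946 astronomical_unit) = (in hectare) 2.547e-06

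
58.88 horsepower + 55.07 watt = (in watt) 4.396e+04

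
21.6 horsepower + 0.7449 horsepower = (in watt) 1.666e+04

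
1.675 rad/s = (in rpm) 16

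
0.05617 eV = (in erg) 8.999e-14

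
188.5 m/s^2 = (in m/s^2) 188.5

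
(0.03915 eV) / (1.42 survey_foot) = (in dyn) 1.449e-15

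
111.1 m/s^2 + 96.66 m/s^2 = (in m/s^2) 207.8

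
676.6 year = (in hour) 5.927e+06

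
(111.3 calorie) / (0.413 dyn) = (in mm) 1.128e+11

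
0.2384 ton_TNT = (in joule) 9.975e+08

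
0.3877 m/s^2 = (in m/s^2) 0.3877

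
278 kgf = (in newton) 2726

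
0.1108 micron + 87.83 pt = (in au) 2.071e-13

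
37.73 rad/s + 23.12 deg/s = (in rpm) 364.1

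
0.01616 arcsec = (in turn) 1.247e-08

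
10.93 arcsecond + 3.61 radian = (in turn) 0.5746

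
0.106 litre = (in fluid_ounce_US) 3.584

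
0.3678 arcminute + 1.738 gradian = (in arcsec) 5653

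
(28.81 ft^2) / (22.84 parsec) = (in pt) 1.077e-14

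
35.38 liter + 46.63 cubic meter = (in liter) 4.667e+04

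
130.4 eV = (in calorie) 4.993e-18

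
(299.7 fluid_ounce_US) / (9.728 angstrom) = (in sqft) 9.807e+07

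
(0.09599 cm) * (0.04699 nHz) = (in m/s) 4.511e-14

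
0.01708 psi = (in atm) 0.001162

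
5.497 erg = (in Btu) 5.21e-10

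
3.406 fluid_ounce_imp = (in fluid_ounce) 3.272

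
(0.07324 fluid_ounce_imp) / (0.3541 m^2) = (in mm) 0.005877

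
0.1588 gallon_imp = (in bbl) 0.004541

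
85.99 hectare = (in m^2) 8.599e+05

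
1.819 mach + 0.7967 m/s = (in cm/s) 6.202e+04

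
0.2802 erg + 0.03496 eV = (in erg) 0.2802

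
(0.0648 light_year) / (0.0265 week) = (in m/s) 3.825e+10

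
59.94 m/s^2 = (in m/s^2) 59.94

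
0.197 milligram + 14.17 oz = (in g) 401.7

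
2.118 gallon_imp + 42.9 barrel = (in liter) 6830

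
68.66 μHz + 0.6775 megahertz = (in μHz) 6.775e+11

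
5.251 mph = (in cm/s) 234.7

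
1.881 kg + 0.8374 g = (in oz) 66.38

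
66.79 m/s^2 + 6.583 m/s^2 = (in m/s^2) 73.37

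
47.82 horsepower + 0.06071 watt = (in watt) 3.566e+04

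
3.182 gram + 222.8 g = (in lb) 0.4982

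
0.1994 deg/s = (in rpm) 0.03323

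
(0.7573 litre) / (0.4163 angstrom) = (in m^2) 1.819e+07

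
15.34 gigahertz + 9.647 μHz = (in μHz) 1.534e+16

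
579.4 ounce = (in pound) 36.21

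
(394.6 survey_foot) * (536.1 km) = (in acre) 1.593e+04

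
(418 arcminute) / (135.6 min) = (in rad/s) 1.494e-05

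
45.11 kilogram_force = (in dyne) 4.424e+07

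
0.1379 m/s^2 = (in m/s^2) 0.1379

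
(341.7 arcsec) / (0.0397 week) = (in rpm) 6.589e-07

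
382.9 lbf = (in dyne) 1.703e+08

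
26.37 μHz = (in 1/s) 2.637e-05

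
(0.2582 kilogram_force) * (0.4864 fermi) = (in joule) 1.232e-15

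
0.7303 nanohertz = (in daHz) 7.303e-11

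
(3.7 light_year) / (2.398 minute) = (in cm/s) 2.433e+16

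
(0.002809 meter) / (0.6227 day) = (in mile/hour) 1.168e-07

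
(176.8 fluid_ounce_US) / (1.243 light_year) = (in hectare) 4.446e-23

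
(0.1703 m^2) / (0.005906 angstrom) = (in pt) 8.174e+14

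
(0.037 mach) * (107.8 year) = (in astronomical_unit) 0.2863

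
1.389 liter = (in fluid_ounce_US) 46.97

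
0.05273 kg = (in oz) 1.86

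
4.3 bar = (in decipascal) 4.3e+06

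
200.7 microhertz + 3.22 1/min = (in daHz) 0.005387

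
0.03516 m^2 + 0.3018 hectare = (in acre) 0.7458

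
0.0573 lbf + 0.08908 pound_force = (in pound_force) 0.1464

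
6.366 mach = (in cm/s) 2.168e+05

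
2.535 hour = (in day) 0.1056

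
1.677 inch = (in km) 4.26e-05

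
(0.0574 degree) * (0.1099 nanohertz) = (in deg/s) 6.308e-12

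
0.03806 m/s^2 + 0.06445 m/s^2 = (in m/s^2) 0.1025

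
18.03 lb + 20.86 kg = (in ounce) 1024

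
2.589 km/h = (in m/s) 0.7192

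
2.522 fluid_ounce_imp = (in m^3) 7.166e-05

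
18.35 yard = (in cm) 1678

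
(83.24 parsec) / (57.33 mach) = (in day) 1.523e+09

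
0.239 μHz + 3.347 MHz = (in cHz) 3.347e+08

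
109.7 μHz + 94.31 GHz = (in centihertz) 9.431e+12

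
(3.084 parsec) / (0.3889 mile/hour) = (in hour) 1.52e+14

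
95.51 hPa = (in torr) 71.64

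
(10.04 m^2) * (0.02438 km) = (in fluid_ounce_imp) 8.615e+06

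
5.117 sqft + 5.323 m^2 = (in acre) 0.001433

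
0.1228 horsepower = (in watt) 91.57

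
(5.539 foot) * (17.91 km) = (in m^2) 3.024e+04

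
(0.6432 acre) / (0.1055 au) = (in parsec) 5.345e-24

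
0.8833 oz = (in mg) 2.504e+04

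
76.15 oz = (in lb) 4.759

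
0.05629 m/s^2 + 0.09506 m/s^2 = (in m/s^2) 0.1514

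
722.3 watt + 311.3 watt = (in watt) 1034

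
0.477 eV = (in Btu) 7.244e-23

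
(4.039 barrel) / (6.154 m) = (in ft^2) 1.123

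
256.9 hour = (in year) 0.02933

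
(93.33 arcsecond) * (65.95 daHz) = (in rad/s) 0.2984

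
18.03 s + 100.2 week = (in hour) 1.683e+04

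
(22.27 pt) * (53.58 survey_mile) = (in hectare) 0.06774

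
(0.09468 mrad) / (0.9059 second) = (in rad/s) 0.0001045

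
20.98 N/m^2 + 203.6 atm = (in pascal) 2.063e+07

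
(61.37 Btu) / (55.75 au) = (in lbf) 1.745e-09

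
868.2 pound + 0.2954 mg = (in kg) 393.8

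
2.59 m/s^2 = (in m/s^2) 2.59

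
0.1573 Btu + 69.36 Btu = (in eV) 4.578e+23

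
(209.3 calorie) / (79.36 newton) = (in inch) 434.4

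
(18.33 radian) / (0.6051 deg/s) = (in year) 5.504e-05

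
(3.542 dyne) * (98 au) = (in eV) 3.241e+27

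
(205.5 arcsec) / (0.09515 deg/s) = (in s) 0.5999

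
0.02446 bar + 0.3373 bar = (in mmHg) 271.3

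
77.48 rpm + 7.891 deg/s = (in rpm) 78.8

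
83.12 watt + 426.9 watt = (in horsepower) 0.6839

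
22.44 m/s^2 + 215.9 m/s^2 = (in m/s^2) 238.3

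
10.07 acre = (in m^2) 4.075e+04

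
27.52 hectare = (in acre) 68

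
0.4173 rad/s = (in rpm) 3.985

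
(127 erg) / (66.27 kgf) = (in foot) 6.411e-08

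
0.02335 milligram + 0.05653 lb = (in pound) 0.05653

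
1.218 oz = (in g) 34.53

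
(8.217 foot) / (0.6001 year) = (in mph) 2.96e-07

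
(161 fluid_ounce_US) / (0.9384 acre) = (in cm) 0.0001254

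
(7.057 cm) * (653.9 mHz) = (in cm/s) 4.615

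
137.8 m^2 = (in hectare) 0.01378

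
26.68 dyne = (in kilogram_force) 2.721e-05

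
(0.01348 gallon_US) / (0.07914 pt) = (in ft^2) 19.67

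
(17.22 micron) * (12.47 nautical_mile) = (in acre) 9.827e-05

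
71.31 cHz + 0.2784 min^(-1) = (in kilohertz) 0.0007177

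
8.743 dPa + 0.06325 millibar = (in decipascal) 71.99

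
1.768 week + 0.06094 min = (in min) 1.782e+04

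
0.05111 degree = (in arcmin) 3.067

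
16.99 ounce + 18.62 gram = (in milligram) 5.003e+05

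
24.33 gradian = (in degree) 21.9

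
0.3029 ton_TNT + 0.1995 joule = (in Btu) 1.201e+06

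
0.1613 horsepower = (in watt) 120.3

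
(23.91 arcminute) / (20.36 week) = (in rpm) 5.394e-09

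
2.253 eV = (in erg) 3.61e-12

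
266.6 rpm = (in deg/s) 1600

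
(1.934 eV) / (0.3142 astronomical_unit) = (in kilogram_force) 6.722e-31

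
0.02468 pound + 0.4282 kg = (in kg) 0.4394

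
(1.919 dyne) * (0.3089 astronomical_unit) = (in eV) 5.535e+24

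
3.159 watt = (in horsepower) 0.004236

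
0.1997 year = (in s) 6.298e+06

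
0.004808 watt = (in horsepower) 6.448e-06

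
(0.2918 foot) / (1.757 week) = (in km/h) 3.013e-07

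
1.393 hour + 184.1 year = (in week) 9600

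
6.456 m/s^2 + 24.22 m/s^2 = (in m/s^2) 30.68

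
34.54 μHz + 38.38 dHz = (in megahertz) 3.838e-06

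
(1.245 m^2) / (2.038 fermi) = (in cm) 6.109e+16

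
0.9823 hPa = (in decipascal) 982.3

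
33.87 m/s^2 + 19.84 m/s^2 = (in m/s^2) 53.71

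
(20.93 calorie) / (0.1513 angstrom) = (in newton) 5.788e+12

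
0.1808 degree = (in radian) 0.003156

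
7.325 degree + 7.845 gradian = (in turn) 0.03996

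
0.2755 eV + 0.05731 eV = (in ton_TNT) 1.274e-29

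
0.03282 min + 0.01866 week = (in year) 0.0003579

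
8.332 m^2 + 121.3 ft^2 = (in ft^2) 211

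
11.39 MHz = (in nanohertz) 1.139e+16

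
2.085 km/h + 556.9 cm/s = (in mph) 13.75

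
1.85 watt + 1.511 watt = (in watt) 3.361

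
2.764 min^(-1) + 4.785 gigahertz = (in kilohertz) 4.785e+06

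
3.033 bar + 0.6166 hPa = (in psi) 44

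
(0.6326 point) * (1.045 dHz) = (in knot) 4.533e-05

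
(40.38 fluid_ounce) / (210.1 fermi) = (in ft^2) 6.118e+10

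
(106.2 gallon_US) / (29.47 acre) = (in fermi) 3.371e+09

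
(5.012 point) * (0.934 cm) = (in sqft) 0.0001778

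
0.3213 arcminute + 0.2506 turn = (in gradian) 100.2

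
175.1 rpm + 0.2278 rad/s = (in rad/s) 18.56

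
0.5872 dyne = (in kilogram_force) 5.988e-07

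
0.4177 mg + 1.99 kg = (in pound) 4.387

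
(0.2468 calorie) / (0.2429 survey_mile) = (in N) 0.002642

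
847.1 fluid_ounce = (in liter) 25.05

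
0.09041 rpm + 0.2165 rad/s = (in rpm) 2.158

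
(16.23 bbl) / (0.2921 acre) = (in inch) 0.08594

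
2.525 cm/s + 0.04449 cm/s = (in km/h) 0.0925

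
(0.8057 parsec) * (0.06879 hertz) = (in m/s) 1.71e+15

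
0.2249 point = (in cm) 0.007934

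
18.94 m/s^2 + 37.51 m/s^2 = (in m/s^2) 56.45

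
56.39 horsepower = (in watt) 4.205e+04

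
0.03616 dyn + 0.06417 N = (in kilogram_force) 0.006544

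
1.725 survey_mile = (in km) 2.776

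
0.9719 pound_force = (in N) 4.323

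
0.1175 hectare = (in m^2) 1175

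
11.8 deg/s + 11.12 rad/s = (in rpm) 108.2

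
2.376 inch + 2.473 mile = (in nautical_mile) 2.149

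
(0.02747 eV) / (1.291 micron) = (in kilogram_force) 3.476e-16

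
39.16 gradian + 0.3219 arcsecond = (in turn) 0.0979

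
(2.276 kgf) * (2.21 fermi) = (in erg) 4.933e-07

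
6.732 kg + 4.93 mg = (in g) 6732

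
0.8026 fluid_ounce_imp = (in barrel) 0.0001434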